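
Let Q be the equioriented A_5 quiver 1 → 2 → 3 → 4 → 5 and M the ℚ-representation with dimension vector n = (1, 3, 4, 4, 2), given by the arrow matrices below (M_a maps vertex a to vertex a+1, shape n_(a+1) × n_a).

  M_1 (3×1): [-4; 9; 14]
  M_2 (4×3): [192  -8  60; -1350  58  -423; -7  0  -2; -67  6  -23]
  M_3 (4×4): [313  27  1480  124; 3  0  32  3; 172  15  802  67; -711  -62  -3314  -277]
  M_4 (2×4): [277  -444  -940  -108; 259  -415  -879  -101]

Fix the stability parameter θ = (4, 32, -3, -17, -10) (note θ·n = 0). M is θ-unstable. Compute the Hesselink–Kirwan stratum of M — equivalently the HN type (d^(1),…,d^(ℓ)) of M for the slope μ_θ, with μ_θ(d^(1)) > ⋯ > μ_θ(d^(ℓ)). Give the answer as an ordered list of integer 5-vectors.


Barcode: M ≅ I[1,2], I[2,5]^2, I[3,3], I[3,4], I[4,4]. HN layers by μ_θ (6 steps, strictly decreasing):
  μ^(1)=32; μ^(2)=4; μ^(3)=1/2; μ^(4)=-3; μ^(5)=-10; μ^(6)=-17

((0, 1, 0, 0, 0); (1, 0, 0, 0, 0); (0, 2, 2, 2, 2); (0, 0, 1, 0, 0); (0, 0, 1, 1, 0); (0, 0, 0, 1, 0))


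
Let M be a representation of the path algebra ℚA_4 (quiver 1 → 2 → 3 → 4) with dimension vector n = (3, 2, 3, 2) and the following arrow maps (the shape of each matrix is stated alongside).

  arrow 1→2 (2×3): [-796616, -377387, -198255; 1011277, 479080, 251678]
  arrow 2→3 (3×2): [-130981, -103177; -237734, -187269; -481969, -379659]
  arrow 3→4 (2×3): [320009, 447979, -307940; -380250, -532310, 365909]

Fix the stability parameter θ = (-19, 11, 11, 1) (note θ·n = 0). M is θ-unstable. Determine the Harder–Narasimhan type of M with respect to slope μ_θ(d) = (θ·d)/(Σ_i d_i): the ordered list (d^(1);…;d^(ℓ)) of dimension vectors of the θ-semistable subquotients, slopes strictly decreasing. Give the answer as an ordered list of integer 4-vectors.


Barcode: M ≅ I[1,1], I[1,4]^2, I[3,3]. HN layers by μ_θ (3 steps, strictly decreasing):
  μ^(1)=11; μ^(2)=23/3; μ^(3)=-19

((0, 0, 1, 0); (0, 2, 2, 2); (3, 0, 0, 0))


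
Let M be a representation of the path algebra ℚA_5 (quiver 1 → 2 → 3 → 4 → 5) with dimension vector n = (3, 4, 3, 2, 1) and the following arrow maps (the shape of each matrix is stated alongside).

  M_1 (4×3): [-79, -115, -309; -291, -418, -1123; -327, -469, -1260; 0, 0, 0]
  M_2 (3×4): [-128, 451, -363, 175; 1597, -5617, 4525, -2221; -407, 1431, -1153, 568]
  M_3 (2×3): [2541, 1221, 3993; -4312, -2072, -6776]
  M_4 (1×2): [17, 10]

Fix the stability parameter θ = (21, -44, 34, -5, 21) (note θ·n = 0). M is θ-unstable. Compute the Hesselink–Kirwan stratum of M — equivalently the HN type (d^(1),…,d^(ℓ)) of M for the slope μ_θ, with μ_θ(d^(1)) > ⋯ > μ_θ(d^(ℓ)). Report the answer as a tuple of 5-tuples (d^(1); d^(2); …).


Barcode: M ≅ I[1,3]^2, I[1,5], I[2,2], I[4,4]. HN layers by μ_θ (6 steps, strictly decreasing):
  μ^(1)=34; μ^(2)=21; μ^(3)=29/2; μ^(4)=-5; μ^(5)=-23/2; μ^(6)=-44

((0, 0, 2, 0, 0); (0, 0, 0, 0, 1); (0, 0, 1, 1, 0); (0, 0, 0, 1, 0); (3, 3, 0, 0, 0); (0, 1, 0, 0, 0))


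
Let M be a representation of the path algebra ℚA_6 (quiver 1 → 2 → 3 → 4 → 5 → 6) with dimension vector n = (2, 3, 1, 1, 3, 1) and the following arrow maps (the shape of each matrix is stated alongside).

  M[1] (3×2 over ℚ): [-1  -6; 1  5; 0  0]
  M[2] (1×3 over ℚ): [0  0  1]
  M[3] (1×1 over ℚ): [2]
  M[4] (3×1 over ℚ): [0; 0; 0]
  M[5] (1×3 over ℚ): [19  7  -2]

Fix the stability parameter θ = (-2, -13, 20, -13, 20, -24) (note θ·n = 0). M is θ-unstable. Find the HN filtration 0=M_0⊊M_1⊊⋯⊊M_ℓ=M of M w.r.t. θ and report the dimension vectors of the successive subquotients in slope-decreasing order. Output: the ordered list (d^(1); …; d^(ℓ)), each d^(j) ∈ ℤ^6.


Barcode: M ≅ I[1,2]^2, I[2,4], I[5,5]^2, I[5,6]. HN layers by μ_θ (5 steps, strictly decreasing):
  μ^(1)=20; μ^(2)=7/2; μ^(3)=-2; μ^(4)=-15/2; μ^(5)=-13

((0, 0, 0, 0, 2, 0); (0, 0, 1, 1, 0, 0); (0, 0, 0, 0, 1, 1); (2, 2, 0, 0, 0, 0); (0, 1, 0, 0, 0, 0))


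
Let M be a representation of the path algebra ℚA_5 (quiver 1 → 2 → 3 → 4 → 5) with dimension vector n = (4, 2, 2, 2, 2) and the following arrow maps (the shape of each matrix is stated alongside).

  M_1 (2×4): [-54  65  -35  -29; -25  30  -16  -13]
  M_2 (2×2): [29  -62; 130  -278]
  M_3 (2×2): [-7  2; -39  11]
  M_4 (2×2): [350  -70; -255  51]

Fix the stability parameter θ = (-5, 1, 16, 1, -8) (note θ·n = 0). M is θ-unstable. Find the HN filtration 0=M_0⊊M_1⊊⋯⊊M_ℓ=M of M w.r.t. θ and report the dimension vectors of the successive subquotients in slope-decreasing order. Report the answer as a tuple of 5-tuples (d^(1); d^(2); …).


Interval decomposition of M: I[1,1]^2, I[1,4], I[1,5], I[5,5].
HN type (ℓ=5): μ^(1)=17/2; μ^(2)=3; μ^(3)=1; μ^(4)=-5; μ^(5)=-8

((0, 0, 1, 1, 0); (0, 0, 1, 1, 1); (0, 2, 0, 0, 0); (4, 0, 0, 0, 0); (0, 0, 0, 0, 1))


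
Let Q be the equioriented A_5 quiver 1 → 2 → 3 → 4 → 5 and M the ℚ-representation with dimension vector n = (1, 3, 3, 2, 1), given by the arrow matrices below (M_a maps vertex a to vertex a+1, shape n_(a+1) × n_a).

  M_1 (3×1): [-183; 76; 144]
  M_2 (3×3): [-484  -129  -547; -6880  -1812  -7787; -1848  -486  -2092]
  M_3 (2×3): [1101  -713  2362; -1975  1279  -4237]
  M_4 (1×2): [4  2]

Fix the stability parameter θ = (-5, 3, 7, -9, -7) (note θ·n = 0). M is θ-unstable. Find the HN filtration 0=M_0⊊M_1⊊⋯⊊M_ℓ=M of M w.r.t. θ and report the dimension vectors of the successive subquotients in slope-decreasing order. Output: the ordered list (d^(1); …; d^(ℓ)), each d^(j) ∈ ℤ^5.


Via rank(M_{q-1}∘⋯∘M_p): M ≅ I[1,2], I[2,3], I[2,5], I[3,4].
μ_θ-semistable layers: μ^(1)=7; μ^(2)=3; μ^(3)=-1; μ^(4)=-3/2; μ^(5)=-5

((0, 0, 1, 0, 0); (0, 2, 0, 0, 0); (0, 0, 1, 1, 0); (0, 1, 1, 1, 1); (1, 0, 0, 0, 0))


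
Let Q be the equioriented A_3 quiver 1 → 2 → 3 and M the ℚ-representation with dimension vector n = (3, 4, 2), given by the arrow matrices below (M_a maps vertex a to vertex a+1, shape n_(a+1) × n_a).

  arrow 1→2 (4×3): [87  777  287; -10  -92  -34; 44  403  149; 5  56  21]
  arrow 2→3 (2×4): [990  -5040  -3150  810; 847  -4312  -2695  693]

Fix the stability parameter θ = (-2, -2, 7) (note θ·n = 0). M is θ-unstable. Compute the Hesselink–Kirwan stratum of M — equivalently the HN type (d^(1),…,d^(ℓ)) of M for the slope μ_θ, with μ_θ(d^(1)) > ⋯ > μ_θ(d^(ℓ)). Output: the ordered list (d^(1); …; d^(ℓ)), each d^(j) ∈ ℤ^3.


Barcode: M ≅ I[1,2]^2, I[1,3], I[2,2], I[3,3]. HN layers by μ_θ (2 steps, strictly decreasing):
  μ^(1)=7; μ^(2)=-2

((0, 0, 2); (3, 4, 0))


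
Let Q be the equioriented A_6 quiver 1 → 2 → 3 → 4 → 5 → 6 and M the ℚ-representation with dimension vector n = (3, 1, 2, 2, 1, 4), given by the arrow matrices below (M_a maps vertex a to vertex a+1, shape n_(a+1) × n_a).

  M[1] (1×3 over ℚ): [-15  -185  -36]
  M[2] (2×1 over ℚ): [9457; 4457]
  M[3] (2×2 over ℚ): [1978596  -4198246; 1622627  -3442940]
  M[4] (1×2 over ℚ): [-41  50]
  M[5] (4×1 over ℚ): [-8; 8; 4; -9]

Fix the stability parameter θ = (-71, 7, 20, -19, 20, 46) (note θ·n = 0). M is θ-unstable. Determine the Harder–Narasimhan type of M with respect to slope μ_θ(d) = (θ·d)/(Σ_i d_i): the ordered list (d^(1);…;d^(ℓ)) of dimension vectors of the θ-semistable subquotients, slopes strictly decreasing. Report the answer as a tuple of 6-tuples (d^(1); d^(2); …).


Interval decomposition of M: I[1,1]^2, I[1,4], I[3,6], I[6,6]^3.
HN type (ℓ=5): μ^(1)=46; μ^(2)=20; μ^(3)=8/3; μ^(4)=1/2; μ^(5)=-71

((0, 0, 0, 0, 0, 4); (0, 0, 0, 0, 1, 0); (0, 1, 1, 1, 0, 0); (0, 0, 1, 1, 0, 0); (3, 0, 0, 0, 0, 0))


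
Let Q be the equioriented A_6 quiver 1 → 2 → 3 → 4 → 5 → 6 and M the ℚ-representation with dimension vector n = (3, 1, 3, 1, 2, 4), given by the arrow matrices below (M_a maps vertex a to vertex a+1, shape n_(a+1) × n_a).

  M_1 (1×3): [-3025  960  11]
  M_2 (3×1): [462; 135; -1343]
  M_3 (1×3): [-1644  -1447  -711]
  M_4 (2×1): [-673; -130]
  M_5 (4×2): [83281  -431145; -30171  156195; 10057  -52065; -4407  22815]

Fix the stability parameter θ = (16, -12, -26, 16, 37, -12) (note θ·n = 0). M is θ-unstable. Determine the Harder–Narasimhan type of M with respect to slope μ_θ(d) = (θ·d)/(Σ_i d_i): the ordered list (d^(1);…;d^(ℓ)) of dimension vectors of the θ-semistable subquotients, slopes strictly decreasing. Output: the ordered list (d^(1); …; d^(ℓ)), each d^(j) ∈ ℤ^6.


Via rank(M_{q-1}∘⋯∘M_p): M ≅ I[1,1]^2, I[1,3], I[3,3], I[3,6], I[5,5], I[6,6]^3.
μ_θ-semistable layers: μ^(1)=37; μ^(2)=16; μ^(3)=41/3; μ^(4)=-22/3; μ^(5)=-12; μ^(6)=-26

((0, 0, 0, 0, 1, 0); (2, 0, 0, 0, 0, 0); (0, 0, 0, 1, 1, 1); (1, 1, 1, 0, 0, 0); (0, 0, 0, 0, 0, 3); (0, 0, 2, 0, 0, 0))


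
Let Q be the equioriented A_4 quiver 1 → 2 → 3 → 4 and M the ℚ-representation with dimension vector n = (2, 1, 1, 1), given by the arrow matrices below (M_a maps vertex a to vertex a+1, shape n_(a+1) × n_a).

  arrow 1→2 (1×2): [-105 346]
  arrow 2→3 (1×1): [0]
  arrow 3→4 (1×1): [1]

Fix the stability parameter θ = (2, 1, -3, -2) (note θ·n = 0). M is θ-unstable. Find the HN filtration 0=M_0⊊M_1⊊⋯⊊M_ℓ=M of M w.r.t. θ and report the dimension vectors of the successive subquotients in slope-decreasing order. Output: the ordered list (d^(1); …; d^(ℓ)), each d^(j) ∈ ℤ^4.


Via rank(M_{q-1}∘⋯∘M_p): M ≅ I[1,1], I[1,2], I[3,4].
μ_θ-semistable layers: μ^(1)=2; μ^(2)=3/2; μ^(3)=-2; μ^(4)=-3

((1, 0, 0, 0); (1, 1, 0, 0); (0, 0, 0, 1); (0, 0, 1, 0))


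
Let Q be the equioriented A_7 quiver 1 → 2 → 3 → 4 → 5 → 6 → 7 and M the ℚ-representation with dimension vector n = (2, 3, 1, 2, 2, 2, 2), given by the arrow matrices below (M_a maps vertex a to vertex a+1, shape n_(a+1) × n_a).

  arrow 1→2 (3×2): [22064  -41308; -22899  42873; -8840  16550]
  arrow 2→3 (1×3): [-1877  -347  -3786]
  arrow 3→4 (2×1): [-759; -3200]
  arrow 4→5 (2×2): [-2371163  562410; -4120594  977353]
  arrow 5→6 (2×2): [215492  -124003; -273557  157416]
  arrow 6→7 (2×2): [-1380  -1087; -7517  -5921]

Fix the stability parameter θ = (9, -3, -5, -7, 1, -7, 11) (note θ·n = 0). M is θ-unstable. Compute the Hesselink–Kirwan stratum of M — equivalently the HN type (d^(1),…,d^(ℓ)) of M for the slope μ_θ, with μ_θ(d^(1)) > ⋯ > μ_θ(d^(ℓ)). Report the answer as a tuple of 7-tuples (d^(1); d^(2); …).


Barcode: M ≅ I[1,2], I[1,7], I[2,2], I[4,7]. HN layers by μ_θ (5 steps, strictly decreasing):
  μ^(1)=11; μ^(2)=3; μ^(3)=-2; μ^(4)=-3; μ^(5)=-7

((0, 0, 0, 0, 0, 0, 2); (1, 1, 0, 0, 0, 0, 0); (1, 1, 1, 1, 1, 1, 0); (0, 1, 0, 0, 1, 1, 0); (0, 0, 0, 1, 0, 0, 0))


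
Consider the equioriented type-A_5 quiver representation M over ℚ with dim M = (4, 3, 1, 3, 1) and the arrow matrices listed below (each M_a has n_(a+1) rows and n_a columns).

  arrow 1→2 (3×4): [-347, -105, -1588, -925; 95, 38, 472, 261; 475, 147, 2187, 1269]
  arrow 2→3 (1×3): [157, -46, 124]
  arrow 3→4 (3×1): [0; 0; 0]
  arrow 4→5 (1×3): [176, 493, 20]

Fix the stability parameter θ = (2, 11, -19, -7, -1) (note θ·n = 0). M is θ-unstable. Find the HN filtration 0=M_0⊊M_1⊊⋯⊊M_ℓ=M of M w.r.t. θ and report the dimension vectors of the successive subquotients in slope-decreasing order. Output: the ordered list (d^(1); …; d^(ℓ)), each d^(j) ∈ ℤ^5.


Via rank(M_{q-1}∘⋯∘M_p): M ≅ I[1,1], I[1,2]^2, I[1,3], I[4,4]^2, I[4,5].
μ_θ-semistable layers: μ^(1)=11; μ^(2)=2; μ^(3)=-1; μ^(4)=-2; μ^(5)=-7

((0, 2, 0, 0, 0); (3, 0, 0, 0, 0); (0, 0, 0, 0, 1); (1, 1, 1, 0, 0); (0, 0, 0, 3, 0))


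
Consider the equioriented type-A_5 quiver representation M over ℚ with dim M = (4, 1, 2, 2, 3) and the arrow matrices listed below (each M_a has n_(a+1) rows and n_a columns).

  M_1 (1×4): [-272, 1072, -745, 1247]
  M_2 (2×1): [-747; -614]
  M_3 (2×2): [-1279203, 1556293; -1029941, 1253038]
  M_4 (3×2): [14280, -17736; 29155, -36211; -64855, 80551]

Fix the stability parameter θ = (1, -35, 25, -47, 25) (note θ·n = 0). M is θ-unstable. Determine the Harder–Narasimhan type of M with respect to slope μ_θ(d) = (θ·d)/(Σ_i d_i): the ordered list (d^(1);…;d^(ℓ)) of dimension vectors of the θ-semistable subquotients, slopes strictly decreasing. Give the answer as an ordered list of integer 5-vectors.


Via rank(M_{q-1}∘⋯∘M_p): M ≅ I[1,1]^3, I[1,4], I[3,5], I[5,5]^2.
μ_θ-semistable layers: μ^(1)=25; μ^(2)=1; μ^(3)=-11; μ^(4)=-17

((0, 0, 0, 0, 3); (3, 0, 0, 0, 0); (0, 0, 2, 2, 0); (1, 1, 0, 0, 0))


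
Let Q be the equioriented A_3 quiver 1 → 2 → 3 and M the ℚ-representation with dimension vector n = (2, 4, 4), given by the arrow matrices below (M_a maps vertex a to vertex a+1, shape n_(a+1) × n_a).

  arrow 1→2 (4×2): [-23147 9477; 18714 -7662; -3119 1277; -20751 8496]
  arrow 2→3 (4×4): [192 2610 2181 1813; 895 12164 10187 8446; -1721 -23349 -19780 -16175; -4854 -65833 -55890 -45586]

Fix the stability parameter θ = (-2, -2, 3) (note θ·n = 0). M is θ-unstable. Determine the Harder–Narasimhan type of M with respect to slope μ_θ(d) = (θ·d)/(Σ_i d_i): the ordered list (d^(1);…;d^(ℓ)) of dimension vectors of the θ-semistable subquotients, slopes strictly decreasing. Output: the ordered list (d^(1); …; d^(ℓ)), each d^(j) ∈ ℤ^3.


Interval decomposition of M: I[1,2], I[1,3], I[2,3]^2, I[3,3].
HN type (ℓ=2): μ^(1)=3; μ^(2)=-2

((0, 0, 4); (2, 4, 0))


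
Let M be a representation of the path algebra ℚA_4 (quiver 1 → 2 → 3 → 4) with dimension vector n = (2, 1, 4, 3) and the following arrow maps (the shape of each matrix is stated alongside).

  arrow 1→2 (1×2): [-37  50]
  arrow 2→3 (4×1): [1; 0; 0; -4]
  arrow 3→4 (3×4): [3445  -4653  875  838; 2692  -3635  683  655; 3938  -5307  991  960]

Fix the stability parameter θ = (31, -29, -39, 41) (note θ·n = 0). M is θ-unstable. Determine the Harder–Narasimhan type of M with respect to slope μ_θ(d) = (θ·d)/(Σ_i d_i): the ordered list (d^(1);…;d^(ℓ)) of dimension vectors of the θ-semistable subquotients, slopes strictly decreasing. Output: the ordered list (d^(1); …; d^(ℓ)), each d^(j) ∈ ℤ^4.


Via rank(M_{q-1}∘⋯∘M_p): M ≅ I[1,1], I[1,4], I[3,3], I[3,4]^2.
μ_θ-semistable layers: μ^(1)=41; μ^(2)=31; μ^(3)=-37/3; μ^(4)=-39

((0, 0, 0, 3); (1, 0, 0, 0); (1, 1, 1, 0); (0, 0, 3, 0))


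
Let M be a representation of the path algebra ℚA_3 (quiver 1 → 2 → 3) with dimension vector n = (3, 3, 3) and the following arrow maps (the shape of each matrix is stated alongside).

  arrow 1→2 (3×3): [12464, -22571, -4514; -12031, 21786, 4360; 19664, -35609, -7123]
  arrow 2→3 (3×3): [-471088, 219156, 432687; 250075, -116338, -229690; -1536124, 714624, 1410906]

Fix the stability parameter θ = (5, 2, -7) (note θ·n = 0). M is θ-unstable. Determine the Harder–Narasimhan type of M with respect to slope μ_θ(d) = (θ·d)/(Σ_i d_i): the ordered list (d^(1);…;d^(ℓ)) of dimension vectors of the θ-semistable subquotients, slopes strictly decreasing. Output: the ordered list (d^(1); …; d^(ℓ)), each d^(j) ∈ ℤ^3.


Barcode: M ≅ I[1,2], I[1,3]^2, I[3,3]. HN layers by μ_θ (3 steps, strictly decreasing):
  μ^(1)=7/2; μ^(2)=0; μ^(3)=-7

((1, 1, 0); (2, 2, 2); (0, 0, 1))


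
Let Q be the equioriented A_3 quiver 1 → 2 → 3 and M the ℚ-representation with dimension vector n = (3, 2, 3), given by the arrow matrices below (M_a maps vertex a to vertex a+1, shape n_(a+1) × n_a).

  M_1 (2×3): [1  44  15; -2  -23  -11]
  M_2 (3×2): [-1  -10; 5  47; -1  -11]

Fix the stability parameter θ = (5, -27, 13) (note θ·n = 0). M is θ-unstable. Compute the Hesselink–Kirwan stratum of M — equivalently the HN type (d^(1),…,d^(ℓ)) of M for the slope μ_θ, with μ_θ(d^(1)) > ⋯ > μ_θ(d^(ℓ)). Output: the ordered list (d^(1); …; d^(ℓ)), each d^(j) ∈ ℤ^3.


Interval decomposition of M: I[1,1], I[1,3]^2, I[3,3].
HN type (ℓ=3): μ^(1)=13; μ^(2)=5; μ^(3)=-11

((0, 0, 3); (1, 0, 0); (2, 2, 0))


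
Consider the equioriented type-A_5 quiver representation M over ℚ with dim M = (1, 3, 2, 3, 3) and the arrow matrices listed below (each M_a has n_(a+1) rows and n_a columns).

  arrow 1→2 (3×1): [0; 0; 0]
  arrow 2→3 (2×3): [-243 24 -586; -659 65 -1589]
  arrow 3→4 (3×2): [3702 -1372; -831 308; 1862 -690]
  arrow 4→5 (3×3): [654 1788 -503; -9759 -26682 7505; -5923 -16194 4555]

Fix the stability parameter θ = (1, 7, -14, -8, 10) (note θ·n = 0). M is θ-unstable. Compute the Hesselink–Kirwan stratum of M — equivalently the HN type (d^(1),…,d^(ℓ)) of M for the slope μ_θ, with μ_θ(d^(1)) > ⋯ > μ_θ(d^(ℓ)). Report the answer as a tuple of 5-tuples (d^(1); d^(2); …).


Interval decomposition of M: I[1,1], I[2,2], I[2,5]^2, I[4,4], I[5,5].
HN type (ℓ=5): μ^(1)=10; μ^(2)=7; μ^(3)=1; μ^(4)=-5; μ^(5)=-8

((0, 0, 0, 0, 3); (0, 1, 0, 0, 0); (1, 0, 0, 0, 0); (0, 2, 2, 2, 0); (0, 0, 0, 1, 0))


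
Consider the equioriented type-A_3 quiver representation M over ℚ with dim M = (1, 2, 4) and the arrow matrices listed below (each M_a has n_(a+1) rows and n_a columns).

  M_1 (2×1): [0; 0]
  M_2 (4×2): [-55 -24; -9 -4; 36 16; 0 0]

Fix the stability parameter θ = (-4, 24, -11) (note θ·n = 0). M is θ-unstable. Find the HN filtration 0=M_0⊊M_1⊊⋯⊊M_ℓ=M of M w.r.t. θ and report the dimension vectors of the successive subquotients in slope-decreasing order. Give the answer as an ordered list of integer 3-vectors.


Interval decomposition of M: I[1,1], I[2,3]^2, I[3,3]^2.
HN type (ℓ=3): μ^(1)=13/2; μ^(2)=-4; μ^(3)=-11

((0, 2, 2); (1, 0, 0); (0, 0, 2))


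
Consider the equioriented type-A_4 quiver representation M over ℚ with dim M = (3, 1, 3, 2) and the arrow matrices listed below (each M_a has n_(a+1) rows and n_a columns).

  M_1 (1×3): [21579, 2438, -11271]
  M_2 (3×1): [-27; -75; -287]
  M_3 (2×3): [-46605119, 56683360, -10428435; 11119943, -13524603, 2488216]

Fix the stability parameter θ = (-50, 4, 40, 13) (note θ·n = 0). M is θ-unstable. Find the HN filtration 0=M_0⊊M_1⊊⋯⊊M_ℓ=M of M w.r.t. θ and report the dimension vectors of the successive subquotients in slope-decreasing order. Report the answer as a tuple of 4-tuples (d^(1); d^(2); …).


Via rank(M_{q-1}∘⋯∘M_p): M ≅ I[1,1]^2, I[1,4], I[3,3], I[3,4].
μ_θ-semistable layers: μ^(1)=40; μ^(2)=53/2; μ^(3)=4; μ^(4)=-50

((0, 0, 1, 0); (0, 0, 2, 2); (0, 1, 0, 0); (3, 0, 0, 0))


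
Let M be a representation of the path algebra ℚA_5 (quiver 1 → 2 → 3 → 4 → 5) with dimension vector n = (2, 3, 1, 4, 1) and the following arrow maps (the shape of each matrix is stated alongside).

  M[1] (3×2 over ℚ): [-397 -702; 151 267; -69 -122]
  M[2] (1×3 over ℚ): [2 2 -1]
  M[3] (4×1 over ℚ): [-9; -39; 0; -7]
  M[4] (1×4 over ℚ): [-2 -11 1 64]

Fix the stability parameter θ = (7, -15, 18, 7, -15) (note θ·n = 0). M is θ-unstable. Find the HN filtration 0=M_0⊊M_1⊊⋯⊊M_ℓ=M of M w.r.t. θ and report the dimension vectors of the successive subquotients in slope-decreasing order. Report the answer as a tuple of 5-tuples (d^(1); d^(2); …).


Barcode: M ≅ I[1,2], I[1,5], I[2,2], I[4,4]^3. HN layers by μ_θ (4 steps, strictly decreasing):
  μ^(1)=7; μ^(2)=10/3; μ^(3)=-4; μ^(4)=-15

((0, 0, 0, 3, 0); (0, 0, 1, 1, 1); (2, 2, 0, 0, 0); (0, 1, 0, 0, 0))


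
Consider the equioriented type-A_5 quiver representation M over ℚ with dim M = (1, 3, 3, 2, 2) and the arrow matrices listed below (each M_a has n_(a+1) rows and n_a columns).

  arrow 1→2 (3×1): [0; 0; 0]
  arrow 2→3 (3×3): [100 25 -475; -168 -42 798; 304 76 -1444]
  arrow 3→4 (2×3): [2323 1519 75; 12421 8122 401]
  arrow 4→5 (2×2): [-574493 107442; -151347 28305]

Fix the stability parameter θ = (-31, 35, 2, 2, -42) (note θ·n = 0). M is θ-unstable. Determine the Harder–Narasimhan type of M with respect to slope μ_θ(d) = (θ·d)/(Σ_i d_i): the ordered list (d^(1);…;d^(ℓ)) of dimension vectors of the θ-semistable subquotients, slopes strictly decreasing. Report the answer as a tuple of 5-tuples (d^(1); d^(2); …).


Interval decomposition of M: I[1,1], I[2,2]^2, I[2,5], I[3,3], I[3,5].
HN type (ℓ=5): μ^(1)=35; μ^(2)=2; μ^(3)=-3/4; μ^(4)=-38/3; μ^(5)=-31

((0, 2, 0, 0, 0); (0, 0, 1, 0, 0); (0, 1, 1, 1, 1); (0, 0, 1, 1, 1); (1, 0, 0, 0, 0))


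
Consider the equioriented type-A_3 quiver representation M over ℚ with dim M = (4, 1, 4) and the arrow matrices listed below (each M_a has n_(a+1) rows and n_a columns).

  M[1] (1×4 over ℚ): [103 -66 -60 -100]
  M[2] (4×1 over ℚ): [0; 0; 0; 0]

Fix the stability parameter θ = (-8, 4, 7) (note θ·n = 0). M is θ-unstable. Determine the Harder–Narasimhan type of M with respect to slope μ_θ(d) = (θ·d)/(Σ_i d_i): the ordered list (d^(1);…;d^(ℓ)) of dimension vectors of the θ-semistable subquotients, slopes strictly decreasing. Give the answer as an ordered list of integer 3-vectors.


Barcode: M ≅ I[1,1]^3, I[1,2], I[3,3]^4. HN layers by μ_θ (3 steps, strictly decreasing):
  μ^(1)=7; μ^(2)=4; μ^(3)=-8

((0, 0, 4); (0, 1, 0); (4, 0, 0))


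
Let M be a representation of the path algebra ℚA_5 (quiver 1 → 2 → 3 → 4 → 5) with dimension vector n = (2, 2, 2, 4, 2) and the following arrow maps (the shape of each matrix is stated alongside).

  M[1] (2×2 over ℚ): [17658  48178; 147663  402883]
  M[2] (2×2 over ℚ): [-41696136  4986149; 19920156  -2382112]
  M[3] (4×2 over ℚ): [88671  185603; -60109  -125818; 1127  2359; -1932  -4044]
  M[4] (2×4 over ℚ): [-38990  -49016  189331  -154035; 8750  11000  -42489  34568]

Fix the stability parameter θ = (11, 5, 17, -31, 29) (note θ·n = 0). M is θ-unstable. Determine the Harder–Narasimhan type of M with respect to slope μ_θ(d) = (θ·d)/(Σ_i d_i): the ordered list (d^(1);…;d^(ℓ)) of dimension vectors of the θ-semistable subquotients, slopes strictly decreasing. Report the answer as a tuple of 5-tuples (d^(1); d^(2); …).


Barcode: M ≅ I[1,1], I[1,5], I[2,4], I[4,4], I[4,5]. HN layers by μ_θ (5 steps, strictly decreasing):
  μ^(1)=29; μ^(2)=11; μ^(3)=1/2; μ^(4)=-3; μ^(5)=-31

((0, 0, 0, 0, 2); (1, 0, 0, 0, 0); (1, 1, 1, 1, 0); (0, 1, 1, 1, 0); (0, 0, 0, 2, 0))


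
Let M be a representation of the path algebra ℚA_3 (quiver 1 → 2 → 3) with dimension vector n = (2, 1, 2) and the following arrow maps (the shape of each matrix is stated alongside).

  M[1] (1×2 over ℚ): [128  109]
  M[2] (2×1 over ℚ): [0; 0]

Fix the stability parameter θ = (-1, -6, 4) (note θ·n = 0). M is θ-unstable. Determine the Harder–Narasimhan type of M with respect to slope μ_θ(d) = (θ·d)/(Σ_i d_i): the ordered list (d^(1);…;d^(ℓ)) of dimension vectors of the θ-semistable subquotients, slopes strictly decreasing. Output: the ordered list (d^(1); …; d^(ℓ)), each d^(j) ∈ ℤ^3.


Barcode: M ≅ I[1,1], I[1,2], I[3,3]^2. HN layers by μ_θ (3 steps, strictly decreasing):
  μ^(1)=4; μ^(2)=-1; μ^(3)=-7/2

((0, 0, 2); (1, 0, 0); (1, 1, 0))


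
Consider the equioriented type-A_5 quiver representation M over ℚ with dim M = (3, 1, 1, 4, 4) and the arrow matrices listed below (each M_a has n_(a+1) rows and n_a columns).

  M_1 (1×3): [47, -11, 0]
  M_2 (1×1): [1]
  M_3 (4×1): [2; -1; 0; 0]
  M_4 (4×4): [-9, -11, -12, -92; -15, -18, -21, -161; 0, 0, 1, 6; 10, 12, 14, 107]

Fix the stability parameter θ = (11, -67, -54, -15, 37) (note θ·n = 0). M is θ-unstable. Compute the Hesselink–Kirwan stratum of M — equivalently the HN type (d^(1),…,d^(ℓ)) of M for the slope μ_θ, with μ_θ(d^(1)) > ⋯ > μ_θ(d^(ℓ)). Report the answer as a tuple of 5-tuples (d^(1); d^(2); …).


Via rank(M_{q-1}∘⋯∘M_p): M ≅ I[1,1]^2, I[1,5], I[4,5]^3.
μ_θ-semistable layers: μ^(1)=37; μ^(2)=11; μ^(3)=-15; μ^(4)=-110/3

((0, 0, 0, 0, 4); (2, 0, 0, 0, 0); (0, 0, 0, 4, 0); (1, 1, 1, 0, 0))


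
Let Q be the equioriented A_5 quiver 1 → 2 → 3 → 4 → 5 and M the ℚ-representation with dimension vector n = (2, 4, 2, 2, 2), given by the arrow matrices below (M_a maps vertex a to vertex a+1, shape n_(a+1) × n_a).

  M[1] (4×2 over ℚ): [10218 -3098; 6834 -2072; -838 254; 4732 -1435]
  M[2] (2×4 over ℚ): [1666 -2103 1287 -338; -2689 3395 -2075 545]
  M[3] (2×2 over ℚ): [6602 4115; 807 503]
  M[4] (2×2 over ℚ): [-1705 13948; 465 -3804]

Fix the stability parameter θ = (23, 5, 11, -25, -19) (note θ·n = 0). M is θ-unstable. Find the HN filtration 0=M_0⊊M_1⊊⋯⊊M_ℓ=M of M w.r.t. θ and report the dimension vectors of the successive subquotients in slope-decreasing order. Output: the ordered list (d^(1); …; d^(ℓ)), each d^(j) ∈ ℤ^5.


Via rank(M_{q-1}∘⋯∘M_p): M ≅ I[1,4], I[1,5], I[2,2]^2, I[5,5].
μ_θ-semistable layers: μ^(1)=5; μ^(2)=7/2; μ^(3)=-1; μ^(4)=-19

((0, 2, 0, 0, 0); (1, 1, 1, 1, 0); (1, 1, 1, 1, 1); (0, 0, 0, 0, 1))


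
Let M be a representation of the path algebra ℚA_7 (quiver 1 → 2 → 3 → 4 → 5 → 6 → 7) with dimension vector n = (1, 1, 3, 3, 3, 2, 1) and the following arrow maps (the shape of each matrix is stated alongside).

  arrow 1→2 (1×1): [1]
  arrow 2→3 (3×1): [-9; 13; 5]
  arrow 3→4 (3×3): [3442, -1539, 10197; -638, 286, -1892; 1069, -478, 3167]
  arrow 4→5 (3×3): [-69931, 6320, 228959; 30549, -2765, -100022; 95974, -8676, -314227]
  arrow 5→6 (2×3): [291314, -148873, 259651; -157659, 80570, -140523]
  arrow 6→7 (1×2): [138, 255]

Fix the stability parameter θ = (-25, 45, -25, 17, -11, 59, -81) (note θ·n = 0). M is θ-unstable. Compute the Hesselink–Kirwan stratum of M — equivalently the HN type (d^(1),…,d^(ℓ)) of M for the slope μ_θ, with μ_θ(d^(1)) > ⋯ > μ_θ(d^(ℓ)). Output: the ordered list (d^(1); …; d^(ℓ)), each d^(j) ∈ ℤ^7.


Via rank(M_{q-1}∘⋯∘M_p): M ≅ I[1,3], I[3,6], I[3,7], I[4,5].
μ_θ-semistable layers: μ^(1)=59; μ^(2)=10; μ^(3)=3; μ^(4)=-4; μ^(5)=-25

((0, 0, 0, 0, 0, 1, 0); (0, 1, 1, 0, 0, 0, 0); (0, 0, 0, 2, 2, 0, 0); (0, 0, 0, 1, 1, 1, 1); (1, 0, 2, 0, 0, 0, 0))


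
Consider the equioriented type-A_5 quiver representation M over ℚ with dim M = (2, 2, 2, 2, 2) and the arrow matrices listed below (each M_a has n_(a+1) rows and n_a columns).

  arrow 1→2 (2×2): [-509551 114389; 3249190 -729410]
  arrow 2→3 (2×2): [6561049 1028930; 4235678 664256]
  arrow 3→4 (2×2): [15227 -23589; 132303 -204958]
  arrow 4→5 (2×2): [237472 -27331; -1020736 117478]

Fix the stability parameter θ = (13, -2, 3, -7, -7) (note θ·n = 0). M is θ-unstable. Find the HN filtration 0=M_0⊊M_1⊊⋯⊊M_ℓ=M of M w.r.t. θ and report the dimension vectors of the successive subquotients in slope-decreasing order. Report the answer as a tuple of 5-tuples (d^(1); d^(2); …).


Barcode: M ≅ I[1,1], I[1,5], I[2,4], I[5,5]. HN layers by μ_θ (4 steps, strictly decreasing):
  μ^(1)=13; μ^(2)=0; μ^(3)=-2; μ^(4)=-7

((1, 0, 0, 0, 0); (1, 1, 1, 1, 1); (0, 1, 1, 1, 0); (0, 0, 0, 0, 1))


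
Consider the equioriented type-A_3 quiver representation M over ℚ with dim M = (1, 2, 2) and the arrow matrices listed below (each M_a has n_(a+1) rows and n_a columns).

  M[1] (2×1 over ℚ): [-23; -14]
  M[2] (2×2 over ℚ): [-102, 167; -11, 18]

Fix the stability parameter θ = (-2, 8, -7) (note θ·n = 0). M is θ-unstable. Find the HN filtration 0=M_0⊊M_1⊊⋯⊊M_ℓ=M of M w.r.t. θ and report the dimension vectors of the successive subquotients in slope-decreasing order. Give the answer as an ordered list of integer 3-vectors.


Barcode: M ≅ I[1,3], I[2,3]. HN layers by μ_θ (2 steps, strictly decreasing):
  μ^(1)=1/2; μ^(2)=-2

((0, 2, 2); (1, 0, 0))


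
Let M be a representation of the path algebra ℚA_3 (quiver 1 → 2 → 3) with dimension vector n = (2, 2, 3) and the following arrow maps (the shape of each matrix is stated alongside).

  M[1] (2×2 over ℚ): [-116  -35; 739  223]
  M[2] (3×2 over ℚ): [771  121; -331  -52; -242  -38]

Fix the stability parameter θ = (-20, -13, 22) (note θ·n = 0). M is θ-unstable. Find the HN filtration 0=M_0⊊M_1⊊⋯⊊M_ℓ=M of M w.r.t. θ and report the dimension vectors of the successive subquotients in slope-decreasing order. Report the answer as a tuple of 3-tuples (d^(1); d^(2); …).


Via rank(M_{q-1}∘⋯∘M_p): M ≅ I[1,3]^2, I[3,3].
μ_θ-semistable layers: μ^(1)=22; μ^(2)=-13; μ^(3)=-20

((0, 0, 3); (0, 2, 0); (2, 0, 0))


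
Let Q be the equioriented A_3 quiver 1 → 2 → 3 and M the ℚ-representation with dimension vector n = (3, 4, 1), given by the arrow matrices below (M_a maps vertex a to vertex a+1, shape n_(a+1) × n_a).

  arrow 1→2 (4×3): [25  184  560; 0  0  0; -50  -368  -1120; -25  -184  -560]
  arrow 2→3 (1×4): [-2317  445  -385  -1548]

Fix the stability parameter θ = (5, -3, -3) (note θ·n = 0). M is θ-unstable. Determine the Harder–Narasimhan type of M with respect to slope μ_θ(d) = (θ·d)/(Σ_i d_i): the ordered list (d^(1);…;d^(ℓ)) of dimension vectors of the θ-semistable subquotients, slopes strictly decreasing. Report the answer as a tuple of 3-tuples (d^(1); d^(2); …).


Via rank(M_{q-1}∘⋯∘M_p): M ≅ I[1,1]^2, I[1,3], I[2,2]^3.
μ_θ-semistable layers: μ^(1)=5; μ^(2)=-1/3; μ^(3)=-3

((2, 0, 0); (1, 1, 1); (0, 3, 0))


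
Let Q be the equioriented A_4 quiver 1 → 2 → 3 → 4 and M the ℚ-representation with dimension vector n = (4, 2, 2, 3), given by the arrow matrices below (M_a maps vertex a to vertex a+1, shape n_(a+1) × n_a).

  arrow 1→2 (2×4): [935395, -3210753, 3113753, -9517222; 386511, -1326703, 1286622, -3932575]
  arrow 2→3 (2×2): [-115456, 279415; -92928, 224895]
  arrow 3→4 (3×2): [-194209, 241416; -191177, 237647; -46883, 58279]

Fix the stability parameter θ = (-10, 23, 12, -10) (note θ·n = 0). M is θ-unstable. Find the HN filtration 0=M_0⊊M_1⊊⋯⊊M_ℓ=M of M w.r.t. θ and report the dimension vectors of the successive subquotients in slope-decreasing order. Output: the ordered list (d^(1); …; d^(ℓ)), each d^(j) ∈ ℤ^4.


Barcode: M ≅ I[1,1]^2, I[1,2], I[1,4], I[3,4], I[4,4]. HN layers by μ_θ (4 steps, strictly decreasing):
  μ^(1)=23; μ^(2)=25/3; μ^(3)=1; μ^(4)=-10

((0, 1, 0, 0); (0, 1, 1, 1); (0, 0, 1, 1); (4, 0, 0, 1))


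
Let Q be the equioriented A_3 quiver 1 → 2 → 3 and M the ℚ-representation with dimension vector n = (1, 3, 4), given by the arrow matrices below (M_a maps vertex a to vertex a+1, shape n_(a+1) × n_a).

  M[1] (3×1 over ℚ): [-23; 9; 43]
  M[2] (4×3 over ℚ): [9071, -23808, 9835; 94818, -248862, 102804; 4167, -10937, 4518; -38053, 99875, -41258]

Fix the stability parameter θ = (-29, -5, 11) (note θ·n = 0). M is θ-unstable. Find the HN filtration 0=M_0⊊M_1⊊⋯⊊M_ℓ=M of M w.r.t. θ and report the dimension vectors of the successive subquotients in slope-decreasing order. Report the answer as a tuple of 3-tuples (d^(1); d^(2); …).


Interval decomposition of M: I[1,2], I[2,3]^2, I[3,3]^2.
HN type (ℓ=3): μ^(1)=11; μ^(2)=-5; μ^(3)=-29

((0, 0, 4); (0, 3, 0); (1, 0, 0))


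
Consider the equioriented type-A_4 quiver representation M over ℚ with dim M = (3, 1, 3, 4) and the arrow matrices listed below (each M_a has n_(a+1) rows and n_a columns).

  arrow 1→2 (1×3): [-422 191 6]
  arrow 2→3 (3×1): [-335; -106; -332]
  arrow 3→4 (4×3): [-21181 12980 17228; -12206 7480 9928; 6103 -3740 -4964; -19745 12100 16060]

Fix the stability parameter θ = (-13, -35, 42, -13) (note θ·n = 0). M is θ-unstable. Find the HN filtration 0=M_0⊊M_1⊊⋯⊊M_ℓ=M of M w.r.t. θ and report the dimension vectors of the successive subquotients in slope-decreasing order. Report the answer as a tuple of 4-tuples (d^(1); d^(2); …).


Interval decomposition of M: I[1,1]^2, I[1,4], I[3,3]^2, I[4,4]^3.
HN type (ℓ=4): μ^(1)=42; μ^(2)=29/2; μ^(3)=-13; μ^(4)=-24

((0, 0, 2, 0); (0, 0, 1, 1); (2, 0, 0, 3); (1, 1, 0, 0))


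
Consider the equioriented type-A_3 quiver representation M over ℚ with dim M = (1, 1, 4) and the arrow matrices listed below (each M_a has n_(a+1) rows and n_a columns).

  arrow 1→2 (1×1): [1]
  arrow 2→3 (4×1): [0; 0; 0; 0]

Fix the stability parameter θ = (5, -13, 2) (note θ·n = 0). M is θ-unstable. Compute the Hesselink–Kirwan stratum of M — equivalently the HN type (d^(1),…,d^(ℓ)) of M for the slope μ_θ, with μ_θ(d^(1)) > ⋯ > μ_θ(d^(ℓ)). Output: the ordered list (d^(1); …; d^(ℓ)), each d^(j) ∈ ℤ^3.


Via rank(M_{q-1}∘⋯∘M_p): M ≅ I[1,2], I[3,3]^4.
μ_θ-semistable layers: μ^(1)=2; μ^(2)=-4

((0, 0, 4); (1, 1, 0))


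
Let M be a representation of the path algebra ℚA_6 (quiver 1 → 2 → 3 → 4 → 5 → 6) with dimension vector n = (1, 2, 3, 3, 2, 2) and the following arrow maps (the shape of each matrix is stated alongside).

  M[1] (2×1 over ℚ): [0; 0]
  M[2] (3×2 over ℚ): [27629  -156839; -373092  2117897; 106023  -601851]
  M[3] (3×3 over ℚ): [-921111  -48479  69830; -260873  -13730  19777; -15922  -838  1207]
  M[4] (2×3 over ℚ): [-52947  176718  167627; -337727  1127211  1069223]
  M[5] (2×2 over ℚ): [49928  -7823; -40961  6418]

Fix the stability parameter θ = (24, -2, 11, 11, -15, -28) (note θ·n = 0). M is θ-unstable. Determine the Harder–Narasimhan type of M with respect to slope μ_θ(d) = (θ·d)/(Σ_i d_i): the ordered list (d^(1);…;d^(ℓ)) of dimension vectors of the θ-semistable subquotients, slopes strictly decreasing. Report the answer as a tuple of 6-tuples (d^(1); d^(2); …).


Interval decomposition of M: I[1,1], I[2,6]^2, I[3,4].
HN type (ℓ=3): μ^(1)=24; μ^(2)=11; μ^(3)=-23/5

((1, 0, 0, 0, 0, 0); (0, 0, 1, 1, 0, 0); (0, 2, 2, 2, 2, 2))


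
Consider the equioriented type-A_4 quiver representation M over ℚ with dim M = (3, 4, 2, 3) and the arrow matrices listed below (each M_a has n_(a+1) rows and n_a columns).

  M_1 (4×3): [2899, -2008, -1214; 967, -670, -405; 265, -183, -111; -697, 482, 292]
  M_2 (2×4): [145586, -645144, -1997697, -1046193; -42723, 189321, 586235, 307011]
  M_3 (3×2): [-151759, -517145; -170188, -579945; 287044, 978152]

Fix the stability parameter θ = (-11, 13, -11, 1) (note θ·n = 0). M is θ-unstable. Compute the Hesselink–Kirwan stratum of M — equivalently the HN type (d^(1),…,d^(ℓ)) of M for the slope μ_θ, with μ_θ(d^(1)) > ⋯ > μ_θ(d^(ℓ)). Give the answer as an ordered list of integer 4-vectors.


Via rank(M_{q-1}∘⋯∘M_p): M ≅ I[1,2], I[1,4]^2, I[2,2], I[4,4].
μ_θ-semistable layers: μ^(1)=13; μ^(2)=1; μ^(3)=-11

((0, 2, 0, 0); (0, 2, 2, 3); (3, 0, 0, 0))


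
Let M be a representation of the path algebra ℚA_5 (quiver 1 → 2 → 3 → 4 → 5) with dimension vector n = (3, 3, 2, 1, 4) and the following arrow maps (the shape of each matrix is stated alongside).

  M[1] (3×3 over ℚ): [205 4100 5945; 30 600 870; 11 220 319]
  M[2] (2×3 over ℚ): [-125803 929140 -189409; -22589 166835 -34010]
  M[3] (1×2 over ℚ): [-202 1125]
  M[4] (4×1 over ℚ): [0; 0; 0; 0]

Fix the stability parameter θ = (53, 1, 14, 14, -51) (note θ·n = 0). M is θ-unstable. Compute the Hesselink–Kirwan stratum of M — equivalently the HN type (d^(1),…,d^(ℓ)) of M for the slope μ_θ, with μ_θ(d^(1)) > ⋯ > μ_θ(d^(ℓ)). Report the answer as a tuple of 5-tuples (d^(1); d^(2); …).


Via rank(M_{q-1}∘⋯∘M_p): M ≅ I[1,1]^2, I[1,4], I[2,2], I[2,3], I[5,5]^4.
μ_θ-semistable layers: μ^(1)=53; μ^(2)=41/2; μ^(3)=14; μ^(4)=1; μ^(5)=-51

((2, 0, 0, 0, 0); (1, 1, 1, 1, 0); (0, 0, 1, 0, 0); (0, 2, 0, 0, 0); (0, 0, 0, 0, 4))


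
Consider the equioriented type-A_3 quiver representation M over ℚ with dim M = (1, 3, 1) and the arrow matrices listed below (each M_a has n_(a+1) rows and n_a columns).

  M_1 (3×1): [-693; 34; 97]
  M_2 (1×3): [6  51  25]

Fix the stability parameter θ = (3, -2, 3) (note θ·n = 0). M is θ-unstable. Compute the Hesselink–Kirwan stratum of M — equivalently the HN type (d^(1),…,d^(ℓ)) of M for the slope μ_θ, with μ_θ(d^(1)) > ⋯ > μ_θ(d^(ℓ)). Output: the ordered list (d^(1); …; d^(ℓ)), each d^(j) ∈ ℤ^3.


Interval decomposition of M: I[1,3], I[2,2]^2.
HN type (ℓ=3): μ^(1)=3; μ^(2)=1/2; μ^(3)=-2

((0, 0, 1); (1, 1, 0); (0, 2, 0))


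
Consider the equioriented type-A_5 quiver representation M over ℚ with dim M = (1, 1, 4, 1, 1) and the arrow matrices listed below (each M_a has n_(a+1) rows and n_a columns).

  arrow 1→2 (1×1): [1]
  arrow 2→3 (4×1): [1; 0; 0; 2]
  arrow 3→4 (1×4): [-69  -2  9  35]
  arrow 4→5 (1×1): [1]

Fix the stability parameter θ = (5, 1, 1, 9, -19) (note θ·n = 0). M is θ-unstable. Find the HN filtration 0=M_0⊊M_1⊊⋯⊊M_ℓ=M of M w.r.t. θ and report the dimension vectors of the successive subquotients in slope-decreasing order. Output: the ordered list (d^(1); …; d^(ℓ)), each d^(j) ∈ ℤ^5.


Barcode: M ≅ I[1,5], I[3,3]^3. HN layers by μ_θ (2 steps, strictly decreasing):
  μ^(1)=1; μ^(2)=-3/5

((0, 0, 3, 0, 0); (1, 1, 1, 1, 1))


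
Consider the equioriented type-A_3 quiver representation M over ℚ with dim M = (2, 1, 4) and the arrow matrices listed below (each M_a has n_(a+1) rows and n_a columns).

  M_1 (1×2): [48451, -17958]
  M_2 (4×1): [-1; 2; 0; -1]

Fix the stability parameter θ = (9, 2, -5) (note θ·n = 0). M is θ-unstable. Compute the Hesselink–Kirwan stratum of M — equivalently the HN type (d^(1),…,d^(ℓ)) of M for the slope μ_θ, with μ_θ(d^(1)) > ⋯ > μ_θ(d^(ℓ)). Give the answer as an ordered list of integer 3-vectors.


Interval decomposition of M: I[1,1], I[1,3], I[3,3]^3.
HN type (ℓ=3): μ^(1)=9; μ^(2)=2; μ^(3)=-5

((1, 0, 0); (1, 1, 1); (0, 0, 3))


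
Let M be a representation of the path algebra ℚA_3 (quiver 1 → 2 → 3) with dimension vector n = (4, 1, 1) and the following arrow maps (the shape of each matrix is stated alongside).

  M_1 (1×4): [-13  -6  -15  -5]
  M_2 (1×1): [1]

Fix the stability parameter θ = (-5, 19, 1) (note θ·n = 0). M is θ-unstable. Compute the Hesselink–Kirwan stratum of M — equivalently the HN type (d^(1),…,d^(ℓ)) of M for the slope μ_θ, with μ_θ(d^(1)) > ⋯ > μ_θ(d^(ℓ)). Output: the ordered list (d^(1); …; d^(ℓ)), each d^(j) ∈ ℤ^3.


Via rank(M_{q-1}∘⋯∘M_p): M ≅ I[1,1]^3, I[1,3].
μ_θ-semistable layers: μ^(1)=10; μ^(2)=-5

((0, 1, 1); (4, 0, 0))


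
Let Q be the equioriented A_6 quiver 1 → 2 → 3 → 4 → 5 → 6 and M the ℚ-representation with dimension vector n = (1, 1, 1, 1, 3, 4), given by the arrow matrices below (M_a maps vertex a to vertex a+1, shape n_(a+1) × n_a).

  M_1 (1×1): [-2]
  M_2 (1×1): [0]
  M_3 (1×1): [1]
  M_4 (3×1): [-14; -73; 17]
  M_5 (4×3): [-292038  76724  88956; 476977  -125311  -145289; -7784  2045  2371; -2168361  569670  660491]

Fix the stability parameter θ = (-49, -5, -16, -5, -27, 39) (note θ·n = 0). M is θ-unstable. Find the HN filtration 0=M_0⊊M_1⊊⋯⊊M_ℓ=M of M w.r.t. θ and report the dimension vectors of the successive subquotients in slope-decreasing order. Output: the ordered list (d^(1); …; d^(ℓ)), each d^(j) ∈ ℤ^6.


Via rank(M_{q-1}∘⋯∘M_p): M ≅ I[1,2], I[3,6], I[5,6]^2, I[6,6].
μ_θ-semistable layers: μ^(1)=39; μ^(2)=-5; μ^(3)=-16; μ^(4)=-27; μ^(5)=-49

((0, 0, 0, 0, 0, 4); (0, 1, 0, 0, 0, 0); (0, 0, 1, 1, 1, 0); (0, 0, 0, 0, 2, 0); (1, 0, 0, 0, 0, 0))


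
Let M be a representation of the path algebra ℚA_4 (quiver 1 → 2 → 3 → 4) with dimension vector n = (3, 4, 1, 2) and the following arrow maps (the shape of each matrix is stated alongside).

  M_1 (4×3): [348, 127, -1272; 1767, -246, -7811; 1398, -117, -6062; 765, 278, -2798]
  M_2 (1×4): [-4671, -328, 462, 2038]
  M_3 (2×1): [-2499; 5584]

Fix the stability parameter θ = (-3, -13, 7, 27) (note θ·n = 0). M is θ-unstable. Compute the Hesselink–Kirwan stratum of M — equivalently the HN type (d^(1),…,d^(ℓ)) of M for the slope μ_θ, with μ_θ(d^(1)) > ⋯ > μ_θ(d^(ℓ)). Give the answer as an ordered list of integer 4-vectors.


Via rank(M_{q-1}∘⋯∘M_p): M ≅ I[1,2]^2, I[1,4], I[2,2], I[4,4].
μ_θ-semistable layers: μ^(1)=27; μ^(2)=7; μ^(3)=-8; μ^(4)=-13

((0, 0, 0, 2); (0, 0, 1, 0); (3, 3, 0, 0); (0, 1, 0, 0))
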